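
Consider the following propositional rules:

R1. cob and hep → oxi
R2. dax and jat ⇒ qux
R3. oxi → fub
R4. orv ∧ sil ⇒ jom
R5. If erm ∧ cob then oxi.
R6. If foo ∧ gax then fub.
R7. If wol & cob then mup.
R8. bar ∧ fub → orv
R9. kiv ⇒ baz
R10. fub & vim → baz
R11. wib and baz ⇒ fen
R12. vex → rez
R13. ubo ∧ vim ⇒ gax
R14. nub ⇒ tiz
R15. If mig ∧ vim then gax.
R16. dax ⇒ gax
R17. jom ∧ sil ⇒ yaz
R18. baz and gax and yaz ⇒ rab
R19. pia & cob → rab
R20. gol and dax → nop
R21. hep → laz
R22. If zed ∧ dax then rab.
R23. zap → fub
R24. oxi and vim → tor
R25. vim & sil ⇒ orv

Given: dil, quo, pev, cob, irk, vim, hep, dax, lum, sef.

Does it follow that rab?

Forward chaining from the given facts derives: oxi, fub, baz, gax, laz, tor.
Rules concluding rab: R18 needs yaz; R19 needs pia; R22 needs zed — none of these are established.

No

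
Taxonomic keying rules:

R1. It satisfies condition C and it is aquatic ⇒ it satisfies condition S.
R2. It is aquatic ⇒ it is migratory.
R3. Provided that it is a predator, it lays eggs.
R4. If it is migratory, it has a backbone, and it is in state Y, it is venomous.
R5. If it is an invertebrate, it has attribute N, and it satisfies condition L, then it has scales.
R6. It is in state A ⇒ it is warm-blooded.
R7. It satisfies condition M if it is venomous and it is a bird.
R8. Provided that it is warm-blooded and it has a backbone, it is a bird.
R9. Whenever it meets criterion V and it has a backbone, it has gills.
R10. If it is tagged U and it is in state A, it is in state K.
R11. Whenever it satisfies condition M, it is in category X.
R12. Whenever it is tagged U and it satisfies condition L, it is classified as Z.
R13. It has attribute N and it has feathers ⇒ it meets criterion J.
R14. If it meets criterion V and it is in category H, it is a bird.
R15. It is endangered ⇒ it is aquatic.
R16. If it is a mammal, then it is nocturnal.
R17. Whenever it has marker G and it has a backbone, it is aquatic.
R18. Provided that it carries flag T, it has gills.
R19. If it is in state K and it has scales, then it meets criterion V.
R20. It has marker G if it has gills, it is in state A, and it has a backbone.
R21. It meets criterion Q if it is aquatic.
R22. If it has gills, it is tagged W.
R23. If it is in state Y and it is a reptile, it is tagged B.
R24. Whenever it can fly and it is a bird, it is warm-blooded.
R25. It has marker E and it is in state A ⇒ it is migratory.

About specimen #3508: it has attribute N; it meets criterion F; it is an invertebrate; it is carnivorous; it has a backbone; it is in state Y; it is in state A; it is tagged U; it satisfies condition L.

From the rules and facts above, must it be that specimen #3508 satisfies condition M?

By R5 (it is an invertebrate, it has attribute N, it satisfies condition L): it has scales.
By R6 (it is in state A): it is warm-blooded.
By R8 (it is warm-blooded, it has a backbone): it is a bird.
By R10 (it is tagged U, it is in state A): it is in state K.
By R19 (it is in state K, it has scales): it meets criterion V.
By R9 (it meets criterion V, it has a backbone): it has gills.
By R20 (it has gills, it is in state A, it has a backbone): it has marker G.
By R17 (it has marker G, it has a backbone): it is aquatic.
By R2 (it is aquatic): it is migratory.
By R4 (it is migratory, it has a backbone, it is in state Y): it is venomous.
By R7 (it is venomous, it is a bird): it satisfies condition M.

Yes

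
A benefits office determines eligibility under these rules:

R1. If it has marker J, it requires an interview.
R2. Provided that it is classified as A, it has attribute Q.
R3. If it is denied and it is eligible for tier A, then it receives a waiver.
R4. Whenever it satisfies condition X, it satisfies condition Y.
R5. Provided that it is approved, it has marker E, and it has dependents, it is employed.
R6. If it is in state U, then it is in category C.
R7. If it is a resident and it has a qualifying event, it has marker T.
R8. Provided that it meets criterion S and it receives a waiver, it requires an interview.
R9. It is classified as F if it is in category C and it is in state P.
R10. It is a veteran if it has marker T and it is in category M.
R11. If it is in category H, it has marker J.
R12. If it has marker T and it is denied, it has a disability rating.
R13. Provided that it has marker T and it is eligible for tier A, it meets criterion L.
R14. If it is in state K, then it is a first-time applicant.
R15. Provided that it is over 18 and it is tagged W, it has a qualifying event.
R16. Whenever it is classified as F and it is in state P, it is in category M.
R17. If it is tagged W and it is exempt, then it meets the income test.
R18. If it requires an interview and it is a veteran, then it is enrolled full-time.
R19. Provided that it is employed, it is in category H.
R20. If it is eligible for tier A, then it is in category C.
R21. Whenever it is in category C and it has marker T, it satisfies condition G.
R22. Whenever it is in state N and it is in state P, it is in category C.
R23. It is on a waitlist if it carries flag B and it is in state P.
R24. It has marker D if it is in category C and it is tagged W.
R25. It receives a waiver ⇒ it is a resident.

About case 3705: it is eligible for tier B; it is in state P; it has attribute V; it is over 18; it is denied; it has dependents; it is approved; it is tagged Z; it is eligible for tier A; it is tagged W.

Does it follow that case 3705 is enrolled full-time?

No

Forward chaining from the given facts derives: receives a waiver, has a qualifying event, is in category C, has marker D, is a resident, has marker T, is classified as F, has a disability rating, meets criterion L, is in category M, satisfies condition G, is a veteran.
The only rule concluding "it is enrolled full-time" is R18, which needs "it requires an interview"; that is never established.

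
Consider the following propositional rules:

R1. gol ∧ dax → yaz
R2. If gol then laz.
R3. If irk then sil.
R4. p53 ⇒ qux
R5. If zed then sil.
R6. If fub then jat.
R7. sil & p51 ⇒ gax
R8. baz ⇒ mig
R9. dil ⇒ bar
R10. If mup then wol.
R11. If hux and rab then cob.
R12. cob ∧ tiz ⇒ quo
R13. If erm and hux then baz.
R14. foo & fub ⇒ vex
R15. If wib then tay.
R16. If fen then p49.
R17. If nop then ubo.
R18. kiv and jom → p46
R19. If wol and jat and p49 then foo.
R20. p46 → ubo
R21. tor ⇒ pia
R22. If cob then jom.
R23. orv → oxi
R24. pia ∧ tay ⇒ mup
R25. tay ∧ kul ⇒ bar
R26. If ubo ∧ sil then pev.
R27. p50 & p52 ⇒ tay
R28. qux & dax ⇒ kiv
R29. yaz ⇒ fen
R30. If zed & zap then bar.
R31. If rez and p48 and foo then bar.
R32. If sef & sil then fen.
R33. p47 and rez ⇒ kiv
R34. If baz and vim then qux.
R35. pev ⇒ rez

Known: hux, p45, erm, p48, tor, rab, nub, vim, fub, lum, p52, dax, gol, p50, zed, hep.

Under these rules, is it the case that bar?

Yes

yaz  (by R1: gol, dax)
sil  (by R5: zed)
jat  (by R6: fub)
cob  (by R11: hux, rab)
baz  (by R13: erm, hux)
pia  (by R21: tor)
jom  (by R22: cob)
tay  (by R27: p50, p52)
fen  (by R29: yaz)
qux  (by R34: baz, vim)
p49  (by R16: fen)
mup  (by R24: pia, tay)
kiv  (by R28: qux, dax)
wol  (by R10: mup)
p46  (by R18: kiv, jom)
foo  (by R19: wol, jat, p49)
ubo  (by R20: p46)
pev  (by R26: ubo, sil)
rez  (by R35: pev)
bar  (by R31: rez, p48, foo)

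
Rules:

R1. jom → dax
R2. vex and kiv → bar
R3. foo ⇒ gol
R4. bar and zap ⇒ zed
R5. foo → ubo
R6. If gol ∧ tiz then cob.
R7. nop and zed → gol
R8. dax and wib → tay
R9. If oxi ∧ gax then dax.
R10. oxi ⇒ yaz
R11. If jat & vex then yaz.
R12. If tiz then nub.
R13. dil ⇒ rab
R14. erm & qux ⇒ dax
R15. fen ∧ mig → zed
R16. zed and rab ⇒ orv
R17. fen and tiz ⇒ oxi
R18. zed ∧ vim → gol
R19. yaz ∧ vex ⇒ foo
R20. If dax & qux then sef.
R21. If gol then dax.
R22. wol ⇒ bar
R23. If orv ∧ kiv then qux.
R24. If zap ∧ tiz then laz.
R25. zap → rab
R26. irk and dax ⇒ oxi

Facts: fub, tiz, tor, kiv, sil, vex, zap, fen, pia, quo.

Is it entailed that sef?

Yes

bar  (by R2: vex, kiv)
zed  (by R4: bar, zap)
oxi  (by R17: fen, tiz)
rab  (by R25: zap)
yaz  (by R10: oxi)
orv  (by R16: zed, rab)
foo  (by R19: yaz, vex)
qux  (by R23: orv, kiv)
gol  (by R3: foo)
dax  (by R21: gol)
sef  (by R20: dax, qux)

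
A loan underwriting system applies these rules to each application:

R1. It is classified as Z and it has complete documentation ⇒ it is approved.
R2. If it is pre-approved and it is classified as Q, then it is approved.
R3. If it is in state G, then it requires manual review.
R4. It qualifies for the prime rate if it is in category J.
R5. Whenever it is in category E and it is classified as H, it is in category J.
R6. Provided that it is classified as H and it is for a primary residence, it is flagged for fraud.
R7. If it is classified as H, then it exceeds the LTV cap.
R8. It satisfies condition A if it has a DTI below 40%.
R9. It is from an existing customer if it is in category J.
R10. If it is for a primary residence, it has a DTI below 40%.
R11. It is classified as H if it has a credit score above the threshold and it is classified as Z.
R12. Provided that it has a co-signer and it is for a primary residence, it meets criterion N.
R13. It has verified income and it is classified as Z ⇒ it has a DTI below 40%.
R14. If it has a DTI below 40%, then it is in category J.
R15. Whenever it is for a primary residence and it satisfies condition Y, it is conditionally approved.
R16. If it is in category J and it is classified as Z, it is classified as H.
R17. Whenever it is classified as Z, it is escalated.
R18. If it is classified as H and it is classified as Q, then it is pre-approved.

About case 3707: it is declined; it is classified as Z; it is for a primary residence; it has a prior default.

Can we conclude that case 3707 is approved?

No

Forward chaining from the given facts derives: has a DTI below 40%, is in category J, is classified as H, is escalated, qualifies for the prime rate, is flagged for fraud, exceeds the LTV cap, satisfies condition A, is from an existing customer.
Rules concluding "it is approved": R1 needs "it has complete documentation"; R2 needs "it is pre-approved" — none of these are established.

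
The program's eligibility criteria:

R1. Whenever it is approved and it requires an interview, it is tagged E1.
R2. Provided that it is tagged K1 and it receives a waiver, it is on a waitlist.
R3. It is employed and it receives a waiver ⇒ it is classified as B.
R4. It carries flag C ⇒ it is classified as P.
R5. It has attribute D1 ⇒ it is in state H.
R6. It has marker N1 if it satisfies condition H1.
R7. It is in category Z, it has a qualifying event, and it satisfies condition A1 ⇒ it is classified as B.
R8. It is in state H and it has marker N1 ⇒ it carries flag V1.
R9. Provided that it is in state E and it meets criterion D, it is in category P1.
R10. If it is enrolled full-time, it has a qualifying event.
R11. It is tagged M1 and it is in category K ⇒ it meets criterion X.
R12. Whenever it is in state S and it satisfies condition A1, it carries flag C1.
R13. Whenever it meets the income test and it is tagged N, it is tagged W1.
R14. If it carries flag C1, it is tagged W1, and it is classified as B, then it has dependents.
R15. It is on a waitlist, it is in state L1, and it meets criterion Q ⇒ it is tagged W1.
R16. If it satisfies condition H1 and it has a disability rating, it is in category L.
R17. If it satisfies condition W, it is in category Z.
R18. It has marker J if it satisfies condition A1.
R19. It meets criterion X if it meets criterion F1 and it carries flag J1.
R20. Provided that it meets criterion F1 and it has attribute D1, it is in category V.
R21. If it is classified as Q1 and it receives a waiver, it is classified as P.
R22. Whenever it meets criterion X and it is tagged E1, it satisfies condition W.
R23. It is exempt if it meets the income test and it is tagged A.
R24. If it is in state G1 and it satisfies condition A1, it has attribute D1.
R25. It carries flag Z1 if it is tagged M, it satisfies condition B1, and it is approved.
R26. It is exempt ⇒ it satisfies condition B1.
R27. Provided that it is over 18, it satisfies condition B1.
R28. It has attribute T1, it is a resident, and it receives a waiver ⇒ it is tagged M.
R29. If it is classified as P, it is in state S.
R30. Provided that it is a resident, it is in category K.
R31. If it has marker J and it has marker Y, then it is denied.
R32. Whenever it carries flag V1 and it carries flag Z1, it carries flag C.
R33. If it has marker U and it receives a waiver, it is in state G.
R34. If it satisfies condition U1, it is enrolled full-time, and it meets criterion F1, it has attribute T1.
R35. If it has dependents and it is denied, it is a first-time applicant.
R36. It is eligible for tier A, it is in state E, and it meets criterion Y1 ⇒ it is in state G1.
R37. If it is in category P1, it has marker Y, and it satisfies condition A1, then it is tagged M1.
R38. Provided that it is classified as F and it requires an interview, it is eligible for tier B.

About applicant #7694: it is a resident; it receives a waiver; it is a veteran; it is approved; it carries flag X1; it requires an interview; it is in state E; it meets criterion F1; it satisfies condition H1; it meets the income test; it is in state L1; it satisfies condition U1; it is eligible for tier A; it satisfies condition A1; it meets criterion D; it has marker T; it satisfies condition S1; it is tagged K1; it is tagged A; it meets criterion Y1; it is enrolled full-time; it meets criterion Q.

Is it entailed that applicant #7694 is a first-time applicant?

No

Forward chaining from the given facts derives: is tagged E1, is on a waitlist, has marker N1, is in category P1, has a qualifying event, is tagged W1, has marker J, is exempt, satisfies condition B1, is in category K, has attribute T1, is in state G1, has attribute D1, is tagged M, is in state H, carries flag V1, is in category V, carries flag Z1, carries flag C, is classified as P, is in state S, carries flag C1.
The only rule concluding "it is a first-time applicant" is R35, which needs "it has dependents"; that is never established.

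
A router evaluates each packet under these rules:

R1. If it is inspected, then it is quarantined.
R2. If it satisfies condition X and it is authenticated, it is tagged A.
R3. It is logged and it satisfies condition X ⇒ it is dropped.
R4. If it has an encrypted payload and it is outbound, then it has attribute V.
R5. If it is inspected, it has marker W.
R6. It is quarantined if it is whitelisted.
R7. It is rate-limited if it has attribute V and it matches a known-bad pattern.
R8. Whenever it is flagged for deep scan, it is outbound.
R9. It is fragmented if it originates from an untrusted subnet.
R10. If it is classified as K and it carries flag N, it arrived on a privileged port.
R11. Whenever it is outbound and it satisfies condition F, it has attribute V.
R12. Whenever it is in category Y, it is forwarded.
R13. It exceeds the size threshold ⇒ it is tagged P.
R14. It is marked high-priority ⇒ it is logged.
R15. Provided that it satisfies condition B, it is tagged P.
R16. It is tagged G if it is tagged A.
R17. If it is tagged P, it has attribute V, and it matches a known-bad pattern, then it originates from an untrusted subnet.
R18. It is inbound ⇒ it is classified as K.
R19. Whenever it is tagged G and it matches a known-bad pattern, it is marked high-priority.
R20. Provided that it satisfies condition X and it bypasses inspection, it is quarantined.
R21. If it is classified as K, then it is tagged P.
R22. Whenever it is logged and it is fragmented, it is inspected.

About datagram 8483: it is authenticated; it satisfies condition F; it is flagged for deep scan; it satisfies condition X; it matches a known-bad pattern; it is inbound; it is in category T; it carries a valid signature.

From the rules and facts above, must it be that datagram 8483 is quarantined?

By R2 (it satisfies condition X, it is authenticated): it is tagged A.
By R8 (it is flagged for deep scan): it is outbound.
By R11 (it is outbound, it satisfies condition F): it has attribute V.
By R16 (it is tagged A): it is tagged G.
By R18 (it is inbound): it is classified as K.
By R19 (it is tagged G, it matches a known-bad pattern): it is marked high-priority.
By R21 (it is classified as K): it is tagged P.
By R14 (it is marked high-priority): it is logged.
By R17 (it is tagged P, it has attribute V, it matches a known-bad pattern): it originates from an untrusted subnet.
By R9 (it originates from an untrusted subnet): it is fragmented.
By R22 (it is logged, it is fragmented): it is inspected.
By R1 (it is inspected): it is quarantined.

Yes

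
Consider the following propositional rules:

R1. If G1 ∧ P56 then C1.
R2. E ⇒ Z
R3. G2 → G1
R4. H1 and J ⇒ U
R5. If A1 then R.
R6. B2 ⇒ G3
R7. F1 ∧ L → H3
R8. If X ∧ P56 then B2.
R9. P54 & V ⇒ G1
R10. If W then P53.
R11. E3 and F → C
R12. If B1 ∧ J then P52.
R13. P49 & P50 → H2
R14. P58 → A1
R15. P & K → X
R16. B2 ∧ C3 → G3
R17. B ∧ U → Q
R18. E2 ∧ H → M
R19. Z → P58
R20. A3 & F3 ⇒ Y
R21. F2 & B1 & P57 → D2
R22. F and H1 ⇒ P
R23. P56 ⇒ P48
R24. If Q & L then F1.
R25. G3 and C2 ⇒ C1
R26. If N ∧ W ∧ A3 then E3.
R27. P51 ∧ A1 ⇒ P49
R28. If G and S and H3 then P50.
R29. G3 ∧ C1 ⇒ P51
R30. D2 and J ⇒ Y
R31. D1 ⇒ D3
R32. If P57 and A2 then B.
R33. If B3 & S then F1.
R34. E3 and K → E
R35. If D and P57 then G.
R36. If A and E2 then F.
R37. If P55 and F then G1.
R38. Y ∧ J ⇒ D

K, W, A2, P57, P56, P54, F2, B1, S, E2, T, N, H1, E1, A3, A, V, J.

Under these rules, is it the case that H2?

Forward chaining from the given facts derives: U, G1, P53, P52, D2, P48, E3, Y, B, E, F, D, C1, Z, C, Q, P58, P, G, A1, X, R, B2, G3, P51, P49.
The only rule concluding H2 is R13, which needs P50; that is never established.

No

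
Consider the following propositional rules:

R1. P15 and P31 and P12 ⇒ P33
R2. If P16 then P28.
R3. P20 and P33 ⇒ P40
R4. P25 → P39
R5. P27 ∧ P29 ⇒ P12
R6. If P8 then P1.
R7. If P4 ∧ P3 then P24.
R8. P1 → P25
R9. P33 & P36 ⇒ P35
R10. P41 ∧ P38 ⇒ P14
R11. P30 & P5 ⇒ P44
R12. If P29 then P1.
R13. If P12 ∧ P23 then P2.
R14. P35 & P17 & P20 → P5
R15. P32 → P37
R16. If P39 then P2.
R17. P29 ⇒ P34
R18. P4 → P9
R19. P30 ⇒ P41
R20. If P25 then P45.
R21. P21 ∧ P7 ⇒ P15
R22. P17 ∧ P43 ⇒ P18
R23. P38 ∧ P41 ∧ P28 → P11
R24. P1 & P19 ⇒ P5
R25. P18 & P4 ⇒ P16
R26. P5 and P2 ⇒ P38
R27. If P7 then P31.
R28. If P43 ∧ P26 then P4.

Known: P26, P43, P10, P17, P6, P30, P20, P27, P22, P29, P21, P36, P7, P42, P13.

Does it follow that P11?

Yes

P12  (by R5: P27, P29)
P1  (by R12: P29)
P41  (by R19: P30)
P15  (by R21: P21, P7)
P18  (by R22: P17, P43)
P31  (by R27: P7)
P4  (by R28: P43, P26)
P33  (by R1: P15, P31, P12)
P25  (by R8: P1)
P35  (by R9: P33, P36)
P5  (by R14: P35, P17, P20)
P16  (by R25: P18, P4)
P28  (by R2: P16)
P39  (by R4: P25)
P2  (by R16: P39)
P38  (by R26: P5, P2)
P11  (by R23: P38, P41, P28)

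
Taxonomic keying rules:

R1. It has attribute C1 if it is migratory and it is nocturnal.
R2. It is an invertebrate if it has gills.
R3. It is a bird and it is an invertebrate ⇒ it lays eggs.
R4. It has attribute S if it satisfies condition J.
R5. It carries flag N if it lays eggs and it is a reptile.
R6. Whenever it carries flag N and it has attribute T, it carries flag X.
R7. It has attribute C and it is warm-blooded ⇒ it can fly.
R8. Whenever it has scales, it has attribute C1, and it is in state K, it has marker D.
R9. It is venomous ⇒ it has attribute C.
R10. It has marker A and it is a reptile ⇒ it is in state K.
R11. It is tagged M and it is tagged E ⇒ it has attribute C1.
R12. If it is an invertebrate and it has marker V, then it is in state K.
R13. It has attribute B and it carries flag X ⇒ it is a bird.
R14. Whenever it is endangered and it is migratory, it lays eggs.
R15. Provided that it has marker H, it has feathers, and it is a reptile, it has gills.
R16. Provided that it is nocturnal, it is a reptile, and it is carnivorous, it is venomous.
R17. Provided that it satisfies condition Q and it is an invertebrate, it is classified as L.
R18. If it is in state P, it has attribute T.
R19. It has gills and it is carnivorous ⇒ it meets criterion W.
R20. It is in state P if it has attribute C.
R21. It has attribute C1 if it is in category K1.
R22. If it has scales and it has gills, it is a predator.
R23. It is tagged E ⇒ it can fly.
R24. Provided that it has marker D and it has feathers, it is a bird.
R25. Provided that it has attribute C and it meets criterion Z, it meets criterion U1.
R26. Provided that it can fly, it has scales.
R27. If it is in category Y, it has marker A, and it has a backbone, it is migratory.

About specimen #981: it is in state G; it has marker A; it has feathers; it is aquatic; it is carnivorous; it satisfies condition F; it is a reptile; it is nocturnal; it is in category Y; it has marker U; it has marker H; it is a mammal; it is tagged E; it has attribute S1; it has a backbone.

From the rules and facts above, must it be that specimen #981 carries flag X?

By R10 (it has marker A, it is a reptile): it is in state K.
By R15 (it has marker H, it has feathers, it is a reptile): it has gills.
By R16 (it is nocturnal, it is a reptile, it is carnivorous): it is venomous.
By R23 (it is tagged E): it can fly.
By R26 (it can fly): it has scales.
By R27 (it is in category Y, it has marker A, it has a backbone): it is migratory.
By R1 (it is migratory, it is nocturnal): it has attribute C1.
By R2 (it has gills): it is an invertebrate.
By R8 (it has scales, it has attribute C1, it is in state K): it has marker D.
By R9 (it is venomous): it has attribute C.
By R20 (it has attribute C): it is in state P.
By R24 (it has marker D, it has feathers): it is a bird.
By R3 (it is a bird, it is an invertebrate): it lays eggs.
By R5 (it lays eggs, it is a reptile): it carries flag N.
By R18 (it is in state P): it has attribute T.
By R6 (it carries flag N, it has attribute T): it carries flag X.

Yes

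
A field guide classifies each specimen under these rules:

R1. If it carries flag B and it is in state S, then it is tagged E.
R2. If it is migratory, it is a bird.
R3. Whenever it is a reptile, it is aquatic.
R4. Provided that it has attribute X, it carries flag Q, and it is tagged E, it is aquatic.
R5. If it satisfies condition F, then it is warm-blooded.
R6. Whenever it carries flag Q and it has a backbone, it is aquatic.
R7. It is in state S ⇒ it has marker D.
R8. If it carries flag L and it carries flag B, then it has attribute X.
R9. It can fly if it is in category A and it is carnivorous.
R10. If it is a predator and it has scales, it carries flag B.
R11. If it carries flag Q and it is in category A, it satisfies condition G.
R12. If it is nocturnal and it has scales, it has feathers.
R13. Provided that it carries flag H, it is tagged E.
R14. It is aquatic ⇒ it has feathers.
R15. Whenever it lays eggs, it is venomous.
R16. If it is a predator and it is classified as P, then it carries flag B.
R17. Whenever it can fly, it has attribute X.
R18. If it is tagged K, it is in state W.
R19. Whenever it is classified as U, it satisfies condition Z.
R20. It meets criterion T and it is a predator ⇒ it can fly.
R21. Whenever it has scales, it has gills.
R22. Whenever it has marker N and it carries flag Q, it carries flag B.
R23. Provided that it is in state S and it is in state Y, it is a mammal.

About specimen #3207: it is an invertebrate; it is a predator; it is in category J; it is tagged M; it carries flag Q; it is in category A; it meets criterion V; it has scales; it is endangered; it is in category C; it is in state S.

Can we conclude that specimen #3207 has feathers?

Forward chaining from the given facts derives: has marker D, carries flag B, satisfies condition G, has gills, is tagged E.
Rules concluding "it has feathers": R12 needs "it is nocturnal"; R14 needs "it is aquatic" — none of these are established.

No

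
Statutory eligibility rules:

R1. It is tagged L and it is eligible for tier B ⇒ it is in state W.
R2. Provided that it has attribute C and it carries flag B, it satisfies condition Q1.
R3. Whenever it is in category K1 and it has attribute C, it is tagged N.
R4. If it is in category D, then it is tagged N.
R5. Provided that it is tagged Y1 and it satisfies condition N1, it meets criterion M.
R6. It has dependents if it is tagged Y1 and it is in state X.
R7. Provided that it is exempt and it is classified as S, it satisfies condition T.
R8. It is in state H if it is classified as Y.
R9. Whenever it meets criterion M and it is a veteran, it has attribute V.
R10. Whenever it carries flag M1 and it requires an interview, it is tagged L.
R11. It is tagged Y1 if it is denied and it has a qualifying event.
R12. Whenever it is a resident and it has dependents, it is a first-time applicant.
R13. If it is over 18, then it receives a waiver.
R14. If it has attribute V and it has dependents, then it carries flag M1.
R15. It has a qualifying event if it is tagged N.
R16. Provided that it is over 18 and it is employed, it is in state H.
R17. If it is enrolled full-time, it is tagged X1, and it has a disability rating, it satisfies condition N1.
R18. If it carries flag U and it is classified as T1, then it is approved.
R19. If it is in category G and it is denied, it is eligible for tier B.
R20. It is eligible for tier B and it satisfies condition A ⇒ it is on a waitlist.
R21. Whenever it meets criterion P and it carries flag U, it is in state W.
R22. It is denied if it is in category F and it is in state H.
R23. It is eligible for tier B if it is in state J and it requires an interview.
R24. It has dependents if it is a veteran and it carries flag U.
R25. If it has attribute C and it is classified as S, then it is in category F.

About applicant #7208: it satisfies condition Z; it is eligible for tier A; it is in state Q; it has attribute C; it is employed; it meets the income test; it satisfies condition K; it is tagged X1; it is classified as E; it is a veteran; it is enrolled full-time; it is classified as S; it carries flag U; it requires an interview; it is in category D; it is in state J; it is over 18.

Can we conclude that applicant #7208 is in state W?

No

Forward chaining from the given facts derives: is tagged N, receives a waiver, has a qualifying event, is in state H, is eligible for tier B, has dependents, is in category F, is denied, is tagged Y1.
Rules concluding "it is in state W": R1 needs "it is tagged L"; R21 needs "it meets criterion P" — none of these are established.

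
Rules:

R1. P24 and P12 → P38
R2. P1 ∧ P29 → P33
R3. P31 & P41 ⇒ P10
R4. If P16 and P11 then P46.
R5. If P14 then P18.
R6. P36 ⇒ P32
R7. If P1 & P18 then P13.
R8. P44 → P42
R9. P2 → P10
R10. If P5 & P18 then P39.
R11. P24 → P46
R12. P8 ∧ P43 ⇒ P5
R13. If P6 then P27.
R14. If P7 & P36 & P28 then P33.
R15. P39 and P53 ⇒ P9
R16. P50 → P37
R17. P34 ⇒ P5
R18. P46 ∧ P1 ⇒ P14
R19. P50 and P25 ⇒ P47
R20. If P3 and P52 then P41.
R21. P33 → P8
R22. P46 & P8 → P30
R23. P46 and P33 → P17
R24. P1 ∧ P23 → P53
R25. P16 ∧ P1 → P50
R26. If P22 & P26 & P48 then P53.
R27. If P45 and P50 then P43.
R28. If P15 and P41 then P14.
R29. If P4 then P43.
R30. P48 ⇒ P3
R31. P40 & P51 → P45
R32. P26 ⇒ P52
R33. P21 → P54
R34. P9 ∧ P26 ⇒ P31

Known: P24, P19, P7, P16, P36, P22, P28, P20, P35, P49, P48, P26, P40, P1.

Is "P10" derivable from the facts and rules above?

No

Forward chaining from the given facts derives: P32, P46, P33, P14, P8, P30, P17, P50, P53, P3, P52, P18, P13, P37, P41.
Rules concluding P10: R3 needs P31; R9 needs P2 — none of these are established.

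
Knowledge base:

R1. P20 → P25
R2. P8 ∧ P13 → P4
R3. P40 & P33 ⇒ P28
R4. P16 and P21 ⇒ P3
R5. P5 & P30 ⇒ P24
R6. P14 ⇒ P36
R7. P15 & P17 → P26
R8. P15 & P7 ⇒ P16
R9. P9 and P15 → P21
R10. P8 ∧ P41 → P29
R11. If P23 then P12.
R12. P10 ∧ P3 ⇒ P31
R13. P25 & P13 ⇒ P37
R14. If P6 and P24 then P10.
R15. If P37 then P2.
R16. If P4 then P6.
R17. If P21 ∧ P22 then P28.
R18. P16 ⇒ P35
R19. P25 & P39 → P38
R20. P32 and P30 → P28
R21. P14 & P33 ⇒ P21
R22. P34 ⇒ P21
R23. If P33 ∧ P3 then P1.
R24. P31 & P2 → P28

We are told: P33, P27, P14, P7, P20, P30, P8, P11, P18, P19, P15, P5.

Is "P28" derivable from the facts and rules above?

No

Forward chaining from the given facts derives: P25, P24, P36, P16, P35, P21, P3, P1.
Rules concluding P28: R3 needs P40; R17 needs P22; R20 needs P32; R24 needs P31 — none of these are established.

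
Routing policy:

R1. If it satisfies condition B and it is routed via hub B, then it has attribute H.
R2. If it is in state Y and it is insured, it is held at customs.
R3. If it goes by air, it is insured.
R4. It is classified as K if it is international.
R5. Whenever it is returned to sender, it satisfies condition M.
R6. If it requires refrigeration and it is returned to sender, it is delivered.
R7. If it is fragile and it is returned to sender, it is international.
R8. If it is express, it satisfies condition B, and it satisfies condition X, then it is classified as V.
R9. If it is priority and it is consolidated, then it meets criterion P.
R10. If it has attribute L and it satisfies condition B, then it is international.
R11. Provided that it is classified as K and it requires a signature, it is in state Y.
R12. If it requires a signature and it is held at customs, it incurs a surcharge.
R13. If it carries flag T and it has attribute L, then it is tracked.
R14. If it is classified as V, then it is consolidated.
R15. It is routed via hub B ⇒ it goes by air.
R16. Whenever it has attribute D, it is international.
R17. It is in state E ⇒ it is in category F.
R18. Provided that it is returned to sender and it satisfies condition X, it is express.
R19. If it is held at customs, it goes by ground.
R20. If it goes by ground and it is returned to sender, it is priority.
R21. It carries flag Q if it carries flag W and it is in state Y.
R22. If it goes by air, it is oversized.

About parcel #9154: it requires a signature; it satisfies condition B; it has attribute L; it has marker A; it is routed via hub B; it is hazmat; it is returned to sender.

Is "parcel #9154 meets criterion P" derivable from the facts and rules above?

Forward chaining from the given facts derives: has attribute H, satisfies condition M, is international, goes by air, is oversized, is insured, is classified as K, is in state Y, is held at customs, incurs a surcharge, goes by ground, is priority.
The only rule concluding "it meets criterion P" is R9, which needs "it is consolidated"; that is never established.

No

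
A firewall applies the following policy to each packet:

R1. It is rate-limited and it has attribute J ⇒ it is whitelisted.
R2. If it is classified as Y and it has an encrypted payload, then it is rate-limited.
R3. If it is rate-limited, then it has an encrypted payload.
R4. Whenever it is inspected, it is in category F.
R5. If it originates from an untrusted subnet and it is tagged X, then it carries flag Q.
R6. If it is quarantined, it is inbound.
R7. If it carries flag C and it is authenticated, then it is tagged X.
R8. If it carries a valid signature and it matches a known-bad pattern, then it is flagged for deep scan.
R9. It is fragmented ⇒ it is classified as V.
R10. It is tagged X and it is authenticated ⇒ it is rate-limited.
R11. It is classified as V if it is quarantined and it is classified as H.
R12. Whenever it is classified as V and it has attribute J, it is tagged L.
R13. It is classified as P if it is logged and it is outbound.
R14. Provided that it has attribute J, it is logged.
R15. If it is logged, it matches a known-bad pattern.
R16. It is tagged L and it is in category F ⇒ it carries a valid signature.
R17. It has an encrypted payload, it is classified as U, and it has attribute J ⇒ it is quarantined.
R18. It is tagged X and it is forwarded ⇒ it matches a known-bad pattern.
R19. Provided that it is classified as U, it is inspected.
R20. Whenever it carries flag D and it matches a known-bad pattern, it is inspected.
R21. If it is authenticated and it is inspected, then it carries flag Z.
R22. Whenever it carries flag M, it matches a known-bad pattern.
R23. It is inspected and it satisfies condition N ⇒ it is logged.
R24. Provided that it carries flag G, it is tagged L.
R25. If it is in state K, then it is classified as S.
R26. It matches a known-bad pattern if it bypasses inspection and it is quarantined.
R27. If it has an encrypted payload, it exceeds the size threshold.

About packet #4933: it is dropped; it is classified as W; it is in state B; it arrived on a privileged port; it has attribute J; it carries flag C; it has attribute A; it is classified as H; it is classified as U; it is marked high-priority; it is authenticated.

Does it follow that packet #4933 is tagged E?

Forward chaining from the given facts derives: is tagged X, is rate-limited, is logged, matches a known-bad pattern, is inspected, carries flag Z, is whitelisted, has an encrypted payload, is in category F, is quarantined, exceeds the size threshold, is inbound, is classified as V, is tagged L, carries a valid signature, is flagged for deep scan.
No rule has "it is tagged E" as its conclusion, and it is not among the given facts.

No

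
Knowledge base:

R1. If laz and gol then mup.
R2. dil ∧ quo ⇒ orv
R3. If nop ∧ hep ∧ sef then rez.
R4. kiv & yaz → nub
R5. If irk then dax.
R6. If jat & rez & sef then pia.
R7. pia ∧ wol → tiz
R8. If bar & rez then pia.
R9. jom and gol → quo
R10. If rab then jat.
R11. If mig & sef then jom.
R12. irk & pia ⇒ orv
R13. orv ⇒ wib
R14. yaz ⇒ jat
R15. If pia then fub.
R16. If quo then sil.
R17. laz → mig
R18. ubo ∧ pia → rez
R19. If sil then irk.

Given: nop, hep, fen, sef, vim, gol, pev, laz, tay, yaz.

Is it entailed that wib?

rez  (by R3: nop, hep, sef)
jat  (by R14: yaz)
mig  (by R17: laz)
pia  (by R6: jat, rez, sef)
jom  (by R11: mig, sef)
quo  (by R9: jom, gol)
sil  (by R16: quo)
irk  (by R19: sil)
orv  (by R12: irk, pia)
wib  (by R13: orv)

Yes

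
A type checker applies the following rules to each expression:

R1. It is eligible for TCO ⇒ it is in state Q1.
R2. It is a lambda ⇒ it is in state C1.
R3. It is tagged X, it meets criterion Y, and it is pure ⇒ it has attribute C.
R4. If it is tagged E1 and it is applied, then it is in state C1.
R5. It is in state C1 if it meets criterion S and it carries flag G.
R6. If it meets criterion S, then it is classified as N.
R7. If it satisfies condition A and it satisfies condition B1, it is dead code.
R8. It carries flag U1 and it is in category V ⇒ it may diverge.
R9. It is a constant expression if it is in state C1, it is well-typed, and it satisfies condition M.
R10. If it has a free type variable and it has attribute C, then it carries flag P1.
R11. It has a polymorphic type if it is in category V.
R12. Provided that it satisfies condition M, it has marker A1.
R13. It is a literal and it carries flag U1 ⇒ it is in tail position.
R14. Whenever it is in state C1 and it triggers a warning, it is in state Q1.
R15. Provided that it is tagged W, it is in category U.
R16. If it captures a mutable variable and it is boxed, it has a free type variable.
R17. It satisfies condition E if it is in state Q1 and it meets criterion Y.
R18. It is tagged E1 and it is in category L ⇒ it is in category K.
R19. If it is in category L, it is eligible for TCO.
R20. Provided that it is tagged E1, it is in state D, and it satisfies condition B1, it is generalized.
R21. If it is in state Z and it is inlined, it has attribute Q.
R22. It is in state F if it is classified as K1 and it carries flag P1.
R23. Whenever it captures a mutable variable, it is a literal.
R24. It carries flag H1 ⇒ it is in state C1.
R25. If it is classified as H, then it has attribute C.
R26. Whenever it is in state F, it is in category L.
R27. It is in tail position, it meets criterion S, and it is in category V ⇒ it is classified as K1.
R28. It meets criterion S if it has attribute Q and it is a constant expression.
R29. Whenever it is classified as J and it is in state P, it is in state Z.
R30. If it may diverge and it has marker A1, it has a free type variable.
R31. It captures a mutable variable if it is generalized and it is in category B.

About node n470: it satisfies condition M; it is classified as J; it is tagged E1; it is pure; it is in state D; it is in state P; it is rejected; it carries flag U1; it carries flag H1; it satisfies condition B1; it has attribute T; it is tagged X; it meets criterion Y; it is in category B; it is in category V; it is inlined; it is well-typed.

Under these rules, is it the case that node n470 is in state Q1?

Yes

By R3 (it is tagged X, it meets criterion Y, it is pure): it has attribute C.
By R8 (it carries flag U1, it is in category V): it may diverge.
By R12 (it satisfies condition M): it has marker A1.
By R20 (it is tagged E1, it is in state D, it satisfies condition B1): it is generalized.
By R24 (it carries flag H1): it is in state C1.
By R29 (it is classified as J, it is in state P): it is in state Z.
By R30 (it may diverge, it has marker A1): it has a free type variable.
By R31 (it is generalized, it is in category B): it captures a mutable variable.
By R9 (it is in state C1, it is well-typed, it satisfies condition M): it is a constant expression.
By R10 (it has a free type variable, it has attribute C): it carries flag P1.
By R21 (it is in state Z, it is inlined): it has attribute Q.
By R23 (it captures a mutable variable): it is a literal.
By R28 (it has attribute Q, it is a constant expression): it meets criterion S.
By R13 (it is a literal, it carries flag U1): it is in tail position.
By R27 (it is in tail position, it meets criterion S, it is in category V): it is classified as K1.
By R22 (it is classified as K1, it carries flag P1): it is in state F.
By R26 (it is in state F): it is in category L.
By R19 (it is in category L): it is eligible for TCO.
By R1 (it is eligible for TCO): it is in state Q1.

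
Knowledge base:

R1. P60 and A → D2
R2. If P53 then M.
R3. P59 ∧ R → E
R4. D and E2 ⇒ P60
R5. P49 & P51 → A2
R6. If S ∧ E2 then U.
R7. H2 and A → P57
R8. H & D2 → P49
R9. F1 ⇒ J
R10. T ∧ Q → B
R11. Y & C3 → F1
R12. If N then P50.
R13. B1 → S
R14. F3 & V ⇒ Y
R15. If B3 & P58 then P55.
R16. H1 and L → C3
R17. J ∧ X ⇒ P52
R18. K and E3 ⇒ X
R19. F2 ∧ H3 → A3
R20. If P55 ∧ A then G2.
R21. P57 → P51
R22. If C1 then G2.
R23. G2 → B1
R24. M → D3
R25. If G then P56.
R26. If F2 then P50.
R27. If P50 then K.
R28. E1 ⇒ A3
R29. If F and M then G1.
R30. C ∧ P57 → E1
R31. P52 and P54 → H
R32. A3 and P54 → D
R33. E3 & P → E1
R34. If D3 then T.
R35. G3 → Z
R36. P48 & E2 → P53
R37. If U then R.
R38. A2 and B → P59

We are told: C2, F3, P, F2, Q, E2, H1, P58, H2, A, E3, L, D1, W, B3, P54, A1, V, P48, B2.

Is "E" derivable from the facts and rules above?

P57  (by R7: H2, A)
Y  (by R14: F3, V)
P55  (by R15: B3, P58)
C3  (by R16: H1, L)
G2  (by R20: P55, A)
P51  (by R21: P57)
B1  (by R23: G2)
P50  (by R26: F2)
K  (by R27: P50)
E1  (by R33: E3, P)
P53  (by R36: P48, E2)
M  (by R2: P53)
F1  (by R11: Y, C3)
S  (by R13: B1)
X  (by R18: K, E3)
D3  (by R24: M)
A3  (by R28: E1)
D  (by R32: A3, P54)
T  (by R34: D3)
P60  (by R4: D, E2)
U  (by R6: S, E2)
J  (by R9: F1)
B  (by R10: T, Q)
P52  (by R17: J, X)
H  (by R31: P52, P54)
R  (by R37: U)
D2  (by R1: P60, A)
P49  (by R8: H, D2)
A2  (by R5: P49, P51)
P59  (by R38: A2, B)
E  (by R3: P59, R)

Yes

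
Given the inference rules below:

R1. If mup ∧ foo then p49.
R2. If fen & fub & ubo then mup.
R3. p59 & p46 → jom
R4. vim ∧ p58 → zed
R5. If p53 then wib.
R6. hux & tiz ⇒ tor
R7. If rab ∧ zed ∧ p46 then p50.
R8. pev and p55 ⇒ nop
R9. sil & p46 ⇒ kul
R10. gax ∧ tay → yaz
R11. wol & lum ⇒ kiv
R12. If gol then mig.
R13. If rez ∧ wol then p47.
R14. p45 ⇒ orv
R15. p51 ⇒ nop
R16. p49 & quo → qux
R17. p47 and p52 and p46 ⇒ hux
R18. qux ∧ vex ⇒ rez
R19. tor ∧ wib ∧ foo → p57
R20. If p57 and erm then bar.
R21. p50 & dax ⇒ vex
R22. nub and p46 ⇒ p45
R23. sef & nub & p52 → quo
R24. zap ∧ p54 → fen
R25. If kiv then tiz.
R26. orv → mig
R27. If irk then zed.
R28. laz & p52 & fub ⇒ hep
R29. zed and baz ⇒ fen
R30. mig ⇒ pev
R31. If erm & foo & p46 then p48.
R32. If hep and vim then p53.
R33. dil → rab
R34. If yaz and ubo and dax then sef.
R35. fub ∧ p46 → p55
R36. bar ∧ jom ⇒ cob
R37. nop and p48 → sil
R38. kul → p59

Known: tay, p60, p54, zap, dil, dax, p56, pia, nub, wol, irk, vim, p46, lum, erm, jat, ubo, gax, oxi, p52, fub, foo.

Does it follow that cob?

No

Forward chaining from the given facts derives: yaz, kiv, p45, fen, tiz, zed, p48, rab, sef, p55, mup, p50, orv, vex, quo, mig, pev, p49, nop, qux, rez, sil, kul, p47, hux, p59, jom, tor.
The only rule concluding cob is R36, which needs bar; that is never established.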